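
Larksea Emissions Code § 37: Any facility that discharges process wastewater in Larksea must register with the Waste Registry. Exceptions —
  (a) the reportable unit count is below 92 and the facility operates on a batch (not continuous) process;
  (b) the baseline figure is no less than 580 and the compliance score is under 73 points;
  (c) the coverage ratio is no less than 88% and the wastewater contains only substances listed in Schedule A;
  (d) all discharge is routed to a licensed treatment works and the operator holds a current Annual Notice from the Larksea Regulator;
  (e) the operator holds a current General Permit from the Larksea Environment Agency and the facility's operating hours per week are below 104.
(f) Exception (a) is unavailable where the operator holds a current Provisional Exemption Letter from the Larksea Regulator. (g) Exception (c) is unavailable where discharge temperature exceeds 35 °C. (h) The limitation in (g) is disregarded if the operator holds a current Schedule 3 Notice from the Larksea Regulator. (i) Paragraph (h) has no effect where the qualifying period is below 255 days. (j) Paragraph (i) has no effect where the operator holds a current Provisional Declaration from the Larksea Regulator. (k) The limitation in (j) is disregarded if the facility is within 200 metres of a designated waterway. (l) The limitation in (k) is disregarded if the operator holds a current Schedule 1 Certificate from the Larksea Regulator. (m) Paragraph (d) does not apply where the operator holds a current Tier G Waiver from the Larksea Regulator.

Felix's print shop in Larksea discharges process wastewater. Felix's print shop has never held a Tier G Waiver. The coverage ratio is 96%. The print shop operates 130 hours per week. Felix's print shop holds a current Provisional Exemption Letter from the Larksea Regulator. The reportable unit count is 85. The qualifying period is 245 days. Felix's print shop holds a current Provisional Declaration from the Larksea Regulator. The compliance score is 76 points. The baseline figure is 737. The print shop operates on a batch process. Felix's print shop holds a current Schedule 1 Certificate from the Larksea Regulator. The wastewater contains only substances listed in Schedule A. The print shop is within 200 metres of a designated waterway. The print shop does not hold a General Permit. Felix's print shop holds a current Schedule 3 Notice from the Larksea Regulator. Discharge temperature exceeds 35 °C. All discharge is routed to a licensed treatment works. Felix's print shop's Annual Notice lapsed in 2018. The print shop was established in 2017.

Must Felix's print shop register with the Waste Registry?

No — exception (c) applies; Felix's print shop is not required to register with the Waste Registry.

All of (a)'s requirements are met (the reportable unit count is 85, below the 92 limit; the facility operates on a batch process). However, paragraph (f) must be considered: (f) operates — a current Provisional Exemption Letter is held. Exception (a) does not apply.
Exception (b) fails — the compliance score is 76 points, not under 73 points.
All of (c)'s requirements are met (the coverage ratio is 96%, meeting the 88% threshold; the wastewater is Schedule-A-only). Applying paragraphs (g)–(l): (g) is triggered (discharge temperature exceeds 35 °C), but yields to (h): (h) operates against (g): a current Schedule 3 Notice is held. (i) is engaged (the qualifying period is 245 days, below the 255 days limit), but is overridden by (j): (j) operates against (i): a current Provisional Declaration is held. (k) operates (the print shop is within 200 m of a designated waterway), but is set aside by (l): (l) applies — a current Schedule 1 Certificate is held. So (c) applies.
Exception (d) fails — no current Annual Notice is held.
Exception (e) requires that the operator holds a current General Permit from the Larksea Environment Agency; but no General Permit is held, so (e) is unavailable.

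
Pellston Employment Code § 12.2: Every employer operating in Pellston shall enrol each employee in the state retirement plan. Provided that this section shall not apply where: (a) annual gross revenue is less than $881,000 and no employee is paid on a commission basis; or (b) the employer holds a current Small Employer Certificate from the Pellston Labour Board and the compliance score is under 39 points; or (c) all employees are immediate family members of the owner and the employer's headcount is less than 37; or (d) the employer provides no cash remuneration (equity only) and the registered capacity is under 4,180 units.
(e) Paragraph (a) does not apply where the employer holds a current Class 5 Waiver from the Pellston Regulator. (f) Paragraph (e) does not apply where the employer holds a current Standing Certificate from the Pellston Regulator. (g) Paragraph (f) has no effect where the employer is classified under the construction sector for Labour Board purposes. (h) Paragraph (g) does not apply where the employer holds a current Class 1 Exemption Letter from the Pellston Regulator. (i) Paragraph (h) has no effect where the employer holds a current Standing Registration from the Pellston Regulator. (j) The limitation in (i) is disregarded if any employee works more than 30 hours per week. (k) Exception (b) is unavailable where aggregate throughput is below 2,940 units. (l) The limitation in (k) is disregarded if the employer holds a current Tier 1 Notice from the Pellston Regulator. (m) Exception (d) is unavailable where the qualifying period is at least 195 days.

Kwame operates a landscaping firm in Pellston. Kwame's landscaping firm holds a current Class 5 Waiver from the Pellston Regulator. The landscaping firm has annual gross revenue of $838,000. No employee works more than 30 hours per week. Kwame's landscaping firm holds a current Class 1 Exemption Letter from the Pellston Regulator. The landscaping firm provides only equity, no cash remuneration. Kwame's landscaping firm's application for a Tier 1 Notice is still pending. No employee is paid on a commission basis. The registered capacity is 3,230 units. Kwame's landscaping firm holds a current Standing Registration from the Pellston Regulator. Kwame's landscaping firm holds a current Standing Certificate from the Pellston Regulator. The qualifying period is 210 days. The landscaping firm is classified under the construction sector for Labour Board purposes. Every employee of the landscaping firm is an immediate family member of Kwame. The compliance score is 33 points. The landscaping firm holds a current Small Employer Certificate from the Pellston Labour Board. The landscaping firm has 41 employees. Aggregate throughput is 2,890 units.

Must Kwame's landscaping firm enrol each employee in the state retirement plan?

All of (a)'s requirements are met (annual gross revenue is $838,000, less than the $881,000 limit; no employee is paid on commission). Turning to paragraphs (e)–(j): (e) is engaged — a current Class 5 Waiver is held. (f) would limit (e) — a current Standing Certificate is held — but (g) sets (f) aside: (g) operates against (f): the landscaping firm is classified under the construction sector. (h) is triggered (a current Class 1 Exemption Letter is held), but yields to (i): (i) operates against (h): a current Standing Registration is held. (j), which would lift (i), is not engaged — no employee exceeds 30 hours/week. So (a) is unavailable.
Exception (b)'s conditions are all satisfied: a current Small Employer Certificate is held; the compliance score is 33 points, under the 39 points limit. But applying paragraphs (k)–(l): (k) operates — aggregate throughput is 2,890 units, below the 2,940 units limit. (l), which would lift (k), is not triggered — the Tier 1 Notice is not current. (b) is therefore removed.
Exception (c) requires that the employer's headcount is less than 37; but the employer's headcount is 41, not less than 37, so (c) is unavailable.
Exception (d): remuneration is equity-only; the registered capacity is 3,230 units, under the 4,180 units limit — every condition holds. However, paragraph (m) must be considered: (m) operates against (d): the qualifying period is 210 days, meeting the 195 days threshold. Exception (d) does not apply.
Every exception is unavailable, so the rule governs.

Yes — Kwame's landscaping firm must enrol each employee in the state retirement plan.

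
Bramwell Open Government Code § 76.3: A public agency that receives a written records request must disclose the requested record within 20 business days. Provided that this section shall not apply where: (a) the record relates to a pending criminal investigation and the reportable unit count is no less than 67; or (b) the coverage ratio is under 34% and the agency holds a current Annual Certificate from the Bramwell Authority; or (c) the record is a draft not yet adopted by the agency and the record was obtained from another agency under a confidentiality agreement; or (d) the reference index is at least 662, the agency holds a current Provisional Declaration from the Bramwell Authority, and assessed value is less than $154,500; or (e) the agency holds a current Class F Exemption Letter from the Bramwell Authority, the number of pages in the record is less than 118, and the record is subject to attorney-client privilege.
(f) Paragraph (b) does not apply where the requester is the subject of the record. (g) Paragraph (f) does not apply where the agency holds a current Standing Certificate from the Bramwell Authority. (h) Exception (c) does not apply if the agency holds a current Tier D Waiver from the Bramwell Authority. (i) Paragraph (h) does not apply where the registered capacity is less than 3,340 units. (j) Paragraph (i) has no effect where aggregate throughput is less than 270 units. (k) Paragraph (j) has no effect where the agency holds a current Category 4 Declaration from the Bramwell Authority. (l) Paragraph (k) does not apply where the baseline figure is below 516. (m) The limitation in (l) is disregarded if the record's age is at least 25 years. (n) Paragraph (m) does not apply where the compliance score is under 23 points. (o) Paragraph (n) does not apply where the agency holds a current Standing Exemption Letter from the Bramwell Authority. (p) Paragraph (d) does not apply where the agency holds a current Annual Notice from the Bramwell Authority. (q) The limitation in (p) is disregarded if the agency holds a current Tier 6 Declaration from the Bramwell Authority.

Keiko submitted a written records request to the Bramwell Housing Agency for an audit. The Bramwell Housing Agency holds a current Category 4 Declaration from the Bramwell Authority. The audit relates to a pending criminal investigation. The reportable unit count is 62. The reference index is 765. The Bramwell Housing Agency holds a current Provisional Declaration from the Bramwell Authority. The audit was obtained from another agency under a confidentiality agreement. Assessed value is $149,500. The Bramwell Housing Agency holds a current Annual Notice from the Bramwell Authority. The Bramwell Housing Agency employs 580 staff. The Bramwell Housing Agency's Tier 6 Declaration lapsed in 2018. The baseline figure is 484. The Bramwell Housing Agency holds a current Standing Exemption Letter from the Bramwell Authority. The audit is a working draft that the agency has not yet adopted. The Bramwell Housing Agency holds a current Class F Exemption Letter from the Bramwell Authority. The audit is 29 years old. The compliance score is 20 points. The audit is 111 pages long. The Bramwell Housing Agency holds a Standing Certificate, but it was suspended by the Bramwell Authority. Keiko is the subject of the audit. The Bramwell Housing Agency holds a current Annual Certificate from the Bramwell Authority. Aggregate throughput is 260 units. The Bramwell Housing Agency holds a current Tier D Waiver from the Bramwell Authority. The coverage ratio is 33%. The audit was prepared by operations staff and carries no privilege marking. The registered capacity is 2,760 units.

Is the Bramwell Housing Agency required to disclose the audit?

Exception (a) fails — the reportable unit count is 62, short of 67.
Exception (b): the coverage ratio is 33%, under the 34% limit; a current Annual Certificate is held — every condition holds. Turning to paragraphs (f)–(g): (f) operates against (b): Keiko is the subject of the audit. (g) is not engaged (there is no Standing Certificate in force), so (f) stands. So (b) is unavailable.
Exception (c)'s conditions are all satisfied: the audit is an unadopted draft; the audit was obtained under a confidentiality agreement. As to paragraphs (h)–(o): (h) would limit (c) — a current Tier D Waiver is held — but (i) sets (h) aside: (i) is triggered — the registered capacity is 2,760 units, less than the 3,340 units limit. (j) would limit (i) — aggregate throughput is 260 units, less than the 270 units limit — but (k) sets (j) aside: (k) is engaged — a current Category 4 Declaration is held. (l) would limit (k) — the baseline figure is 484, below the 516 limit — but (m) sets (l) aside: (m) operates — the record's age is 29 years, meeting the 25 years threshold. (n) is engaged (the compliance score is 20 points, under the 23 points limit), but is displaced by (o): (o) operates — a current Standing Exemption Letter is held. So (c) applies.
Exception (d)'s conditions are all satisfied: the reference index is 765, meeting the 662 threshold; a current Provisional Declaration is held; assessed value is $149,500, less than the $154,500 limit. Turning to paragraphs (p)–(q): (p) operates against (d): a current Annual Notice is held. (q) is not triggered (no current Tier 6 Declaration is held), so (p) stands. (d) is therefore removed.
Exception (e) does not apply: the audit carries no privilege marking.

No — exception (c) applies; the Bramwell Housing Agency is not required to disclose the audit.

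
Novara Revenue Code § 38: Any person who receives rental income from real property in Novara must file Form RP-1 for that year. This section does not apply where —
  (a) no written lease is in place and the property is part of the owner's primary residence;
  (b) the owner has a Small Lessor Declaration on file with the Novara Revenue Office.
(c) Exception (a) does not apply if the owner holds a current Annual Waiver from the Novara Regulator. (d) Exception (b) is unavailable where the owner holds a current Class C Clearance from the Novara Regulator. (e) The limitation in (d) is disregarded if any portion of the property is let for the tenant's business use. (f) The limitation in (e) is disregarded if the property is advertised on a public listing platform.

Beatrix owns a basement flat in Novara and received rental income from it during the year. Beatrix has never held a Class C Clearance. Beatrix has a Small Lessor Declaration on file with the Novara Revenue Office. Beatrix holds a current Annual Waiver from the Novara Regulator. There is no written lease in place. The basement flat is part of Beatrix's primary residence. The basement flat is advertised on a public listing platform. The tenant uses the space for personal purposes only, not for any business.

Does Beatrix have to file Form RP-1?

No — exception (b) applies; Beatrix is not required to file Form RP-1.

Exception (a) is satisfied on its face — there is no written lease; the basement flat is part of the primary residence. However, paragraph (c) must be considered: (c) operates against (a): a current Annual Waiver is held. So (a) is unavailable.
All of (b)'s requirements are met (a Small Lessor Declaration is on file). Considering the limiting provisions: (d) does not operate here — no current Class C Clearance is held. Exception (b) stands.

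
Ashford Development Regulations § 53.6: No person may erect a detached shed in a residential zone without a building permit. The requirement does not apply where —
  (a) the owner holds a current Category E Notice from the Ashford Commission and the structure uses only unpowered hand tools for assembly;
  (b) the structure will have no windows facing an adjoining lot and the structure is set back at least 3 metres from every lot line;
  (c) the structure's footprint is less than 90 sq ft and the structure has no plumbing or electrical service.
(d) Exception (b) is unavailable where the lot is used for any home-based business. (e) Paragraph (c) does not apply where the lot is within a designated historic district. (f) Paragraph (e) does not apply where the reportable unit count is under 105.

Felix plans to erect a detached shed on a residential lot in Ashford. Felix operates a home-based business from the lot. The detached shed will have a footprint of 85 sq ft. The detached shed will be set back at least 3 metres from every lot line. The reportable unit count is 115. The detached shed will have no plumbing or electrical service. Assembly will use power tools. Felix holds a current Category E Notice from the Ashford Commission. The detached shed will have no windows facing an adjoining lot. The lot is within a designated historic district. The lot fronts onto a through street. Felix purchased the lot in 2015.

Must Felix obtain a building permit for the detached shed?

Yes — Felix must obtain a building permit.

Exception (a) requires that the structure uses only unpowered hand tools for assembly; but assembly uses power tools, so (a) is unavailable.
Exception (b): no windows face an adjoining lot; the setback is at least 3 m on every side — every condition holds. But: (d) operates — a home-based business operates on the lot. Exception (b) does not apply.
Exception (c): the structure's footprint is 85 sq ft, less than the 90 sq ft limit; there is no plumbing or electrical service — every condition holds. But applying paragraphs (e)–(f): (e) operates against (c): the lot is in a historic district. (f), which would lift (e), is not triggered — the reportable unit count is 115, not under 105. Exception (c) does not apply.
No exception applies. The general rule governs.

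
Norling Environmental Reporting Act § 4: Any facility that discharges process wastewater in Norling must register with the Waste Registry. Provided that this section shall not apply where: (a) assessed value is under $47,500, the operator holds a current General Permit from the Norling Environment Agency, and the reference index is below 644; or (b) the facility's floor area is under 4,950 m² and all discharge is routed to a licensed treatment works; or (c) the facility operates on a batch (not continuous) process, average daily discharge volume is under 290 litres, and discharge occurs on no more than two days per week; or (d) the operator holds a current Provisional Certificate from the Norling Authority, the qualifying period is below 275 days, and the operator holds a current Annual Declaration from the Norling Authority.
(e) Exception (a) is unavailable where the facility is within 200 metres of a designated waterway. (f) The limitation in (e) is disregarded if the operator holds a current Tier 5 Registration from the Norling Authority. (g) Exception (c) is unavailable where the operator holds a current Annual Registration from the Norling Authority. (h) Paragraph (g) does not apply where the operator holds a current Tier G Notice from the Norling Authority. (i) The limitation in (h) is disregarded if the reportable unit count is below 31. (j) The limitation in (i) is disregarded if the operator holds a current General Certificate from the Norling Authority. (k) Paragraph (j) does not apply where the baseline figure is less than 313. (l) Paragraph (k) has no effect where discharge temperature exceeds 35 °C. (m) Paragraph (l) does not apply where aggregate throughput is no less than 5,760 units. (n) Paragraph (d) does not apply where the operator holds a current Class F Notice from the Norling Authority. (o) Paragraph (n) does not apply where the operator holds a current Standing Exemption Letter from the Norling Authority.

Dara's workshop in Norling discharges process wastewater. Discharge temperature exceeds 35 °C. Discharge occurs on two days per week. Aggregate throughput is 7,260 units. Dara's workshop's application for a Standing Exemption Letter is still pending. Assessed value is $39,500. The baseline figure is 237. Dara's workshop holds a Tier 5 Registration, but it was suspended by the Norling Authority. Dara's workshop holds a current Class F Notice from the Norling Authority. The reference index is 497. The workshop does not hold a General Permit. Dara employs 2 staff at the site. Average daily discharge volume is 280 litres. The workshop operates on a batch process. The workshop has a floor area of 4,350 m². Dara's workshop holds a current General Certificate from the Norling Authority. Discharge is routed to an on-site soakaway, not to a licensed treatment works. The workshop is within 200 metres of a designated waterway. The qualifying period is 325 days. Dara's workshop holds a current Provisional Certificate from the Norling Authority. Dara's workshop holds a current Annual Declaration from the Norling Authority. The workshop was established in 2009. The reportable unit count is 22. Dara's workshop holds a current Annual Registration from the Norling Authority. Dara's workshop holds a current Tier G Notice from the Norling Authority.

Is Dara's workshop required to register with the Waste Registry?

Yes — Dara's workshop must register with the Waste Registry.

Exception (a) requires that the operator holds a current General Permit from the Norling Environment Agency; but no General Permit is held, so (a) is unavailable.
Exception (b) does not apply: discharge is not routed to a licensed treatment works.
All of (c)'s requirements are met (the facility operates on a batch process; average daily discharge volume is 280 litres, under the 290 litres limit; discharge occurs on no more than two days per week). But: (g) operates against (c): a current Annual Registration is held. (h) applies (a current Tier G Notice is held), but is set aside by (i): (i) applies — the reportable unit count is 22, below the 31 limit. (j) would limit (i) — a current General Certificate is held — but (k) sets (j) aside: (k) operates against (j): the baseline figure is 237, less than the 313 limit. (l) would limit (k) — discharge temperature exceeds 35 °C — but (m) sets (l) aside: (m) operates against (l): aggregate throughput is 7,260 units, meeting the 5,760 units threshold. Exception (c) does not apply.
Exception (d) requires that the qualifying period is below 275 days; but the qualifying period is 325 days, not below 275 days, so (d) is unavailable.
No exception displaces § 4.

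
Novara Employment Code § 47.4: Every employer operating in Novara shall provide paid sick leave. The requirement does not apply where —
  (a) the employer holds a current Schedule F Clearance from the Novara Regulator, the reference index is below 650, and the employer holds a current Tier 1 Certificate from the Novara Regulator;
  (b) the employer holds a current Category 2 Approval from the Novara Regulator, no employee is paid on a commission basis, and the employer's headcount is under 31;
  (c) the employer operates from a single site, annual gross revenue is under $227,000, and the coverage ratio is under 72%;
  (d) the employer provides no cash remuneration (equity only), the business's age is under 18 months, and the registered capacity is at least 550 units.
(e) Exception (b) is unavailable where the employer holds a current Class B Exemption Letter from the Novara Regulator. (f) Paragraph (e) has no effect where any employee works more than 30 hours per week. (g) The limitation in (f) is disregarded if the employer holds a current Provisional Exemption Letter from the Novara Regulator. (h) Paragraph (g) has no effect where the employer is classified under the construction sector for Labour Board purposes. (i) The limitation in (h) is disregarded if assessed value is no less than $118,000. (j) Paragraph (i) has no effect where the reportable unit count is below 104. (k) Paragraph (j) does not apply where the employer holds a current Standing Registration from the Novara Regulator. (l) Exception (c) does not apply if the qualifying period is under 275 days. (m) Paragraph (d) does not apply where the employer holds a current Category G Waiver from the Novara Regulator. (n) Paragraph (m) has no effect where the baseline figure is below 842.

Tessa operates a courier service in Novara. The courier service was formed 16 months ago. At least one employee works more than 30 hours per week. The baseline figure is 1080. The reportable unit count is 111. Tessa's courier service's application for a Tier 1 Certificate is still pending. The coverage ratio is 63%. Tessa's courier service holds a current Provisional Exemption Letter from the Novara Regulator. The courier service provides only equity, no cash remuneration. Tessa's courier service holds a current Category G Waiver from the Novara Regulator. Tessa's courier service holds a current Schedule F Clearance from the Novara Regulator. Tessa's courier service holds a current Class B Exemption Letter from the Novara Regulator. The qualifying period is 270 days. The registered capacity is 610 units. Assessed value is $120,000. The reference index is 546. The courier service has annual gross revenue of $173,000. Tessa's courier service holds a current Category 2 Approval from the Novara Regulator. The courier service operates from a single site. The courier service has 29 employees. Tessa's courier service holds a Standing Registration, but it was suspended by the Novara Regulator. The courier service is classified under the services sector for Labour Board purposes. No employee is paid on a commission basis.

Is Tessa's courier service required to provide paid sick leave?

Yes — Tessa's courier service must provide paid sick leave.

Exception (a) requires that the employer holds a current Tier 1 Certificate from the Novara Regulator; but there is no Tier 1 Certificate in force, so (a) is unavailable.
All of (b)'s requirements are met (a current Category 2 Approval is held; no employee is paid on commission; the employer's headcount is 29, under the 31 limit). But: (e) operates against (b): a current Class B Exemption Letter is held. (f) would limit (e) — at least one employee exceeds 30 hours/week — but (g) sets (f) aside: (g) applies — a current Provisional Exemption Letter is held. (h), which would lift (g), is not engaged — the courier service is classified under the services sector. So (b) is unavailable.
Exception (c) is satisfied on its face — the employer operates from a single site; annual gross revenue is $173,000, under the $227,000 limit; the coverage ratio is 63%, under the 72% limit. Turning to paragraph (l): (l) operates — the qualifying period is 270 days, under the 275 days limit. (c) is therefore removed.
Exception (d)'s conditions are all satisfied: remuneration is equity-only; the business's age is 16 months, under the 18 months limit; the registered capacity is 610 units, meeting the 550 units threshold. But: (m) operates against (d): a current Category G Waiver is held. (n) is inapplicable (the baseline figure is 1,080, not below 842), so (m) stands. Exception (d) does not apply.
No exception applies. The general rule governs.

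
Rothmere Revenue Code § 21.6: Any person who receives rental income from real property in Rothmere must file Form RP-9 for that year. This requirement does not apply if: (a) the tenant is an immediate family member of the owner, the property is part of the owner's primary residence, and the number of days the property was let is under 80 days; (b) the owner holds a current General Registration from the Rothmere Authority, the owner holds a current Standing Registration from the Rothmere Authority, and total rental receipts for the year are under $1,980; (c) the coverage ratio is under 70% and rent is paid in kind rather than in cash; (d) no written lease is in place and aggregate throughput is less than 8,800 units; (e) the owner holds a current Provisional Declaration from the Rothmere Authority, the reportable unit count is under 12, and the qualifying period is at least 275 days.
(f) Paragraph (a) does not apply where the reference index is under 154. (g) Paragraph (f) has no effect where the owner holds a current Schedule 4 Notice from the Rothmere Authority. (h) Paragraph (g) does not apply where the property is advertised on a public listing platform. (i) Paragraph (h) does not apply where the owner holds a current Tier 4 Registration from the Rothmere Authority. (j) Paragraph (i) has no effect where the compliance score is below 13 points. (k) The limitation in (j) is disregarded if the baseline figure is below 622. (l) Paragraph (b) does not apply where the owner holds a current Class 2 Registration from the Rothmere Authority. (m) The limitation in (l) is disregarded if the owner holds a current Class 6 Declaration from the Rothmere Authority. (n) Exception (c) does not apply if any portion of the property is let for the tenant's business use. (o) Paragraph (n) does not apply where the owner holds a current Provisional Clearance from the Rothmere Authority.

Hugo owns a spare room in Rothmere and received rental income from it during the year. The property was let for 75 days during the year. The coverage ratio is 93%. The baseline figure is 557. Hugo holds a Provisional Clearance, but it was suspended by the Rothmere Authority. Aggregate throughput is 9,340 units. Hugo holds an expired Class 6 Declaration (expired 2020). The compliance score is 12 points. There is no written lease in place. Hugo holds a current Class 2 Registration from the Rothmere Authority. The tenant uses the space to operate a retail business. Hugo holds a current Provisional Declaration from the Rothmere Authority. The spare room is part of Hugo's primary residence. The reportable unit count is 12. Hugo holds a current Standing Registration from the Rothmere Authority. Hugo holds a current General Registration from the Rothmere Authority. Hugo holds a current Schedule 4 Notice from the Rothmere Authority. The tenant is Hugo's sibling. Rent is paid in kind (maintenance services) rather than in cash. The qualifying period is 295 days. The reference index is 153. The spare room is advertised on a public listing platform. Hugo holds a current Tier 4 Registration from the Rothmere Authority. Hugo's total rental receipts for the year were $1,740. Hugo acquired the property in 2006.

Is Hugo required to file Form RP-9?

No — exception (a) applies; Hugo is not required to file Form RP-9.

All of (a)'s requirements are met (the tenant is an immediate family member; the spare room is part of the primary residence; the number of days the property was let is 75 days, under the 80 days limit). As to paragraphs (f)–(k): (f) would limit (a) — the reference index is 153, under the 154 limit — but (g) sets (f) aside: (g) operates against (f): a current Schedule 4 Notice is held. (h) applies (the property is publicly advertised), but is set aside by (i): (i) operates against (h): a current Tier 4 Registration is held. (j) would limit (i) — the compliance score is 12 points, below the 13 points limit — but (k) sets (j) aside: (k) operates against (j): the baseline figure is 557, below the 622 limit. (a) remains available.
Exception (b)'s conditions are all satisfied: a current General Registration is held; a current Standing Registration is held; total rental receipts for the year are $1,740, under the $1,980 limit. However, paragraphs (l)–(m) must be considered: (l) operates against (b): a current Class 2 Registration is held. (m), which would lift (l), is not triggered — the Class 6 Declaration is not current. So (b) is unavailable.
Exception (c) does not apply: the coverage ratio is 93%, not under 70%.
Exception (d) requires that aggregate throughput is less than 8,800 units; but aggregate throughput is 9,340 units, not less than 8,800 units, so (d) is unavailable.
Exception (e) requires that the reportable unit count is under 12; but the reportable unit count is 12, not under 12, so (e) is unavailable.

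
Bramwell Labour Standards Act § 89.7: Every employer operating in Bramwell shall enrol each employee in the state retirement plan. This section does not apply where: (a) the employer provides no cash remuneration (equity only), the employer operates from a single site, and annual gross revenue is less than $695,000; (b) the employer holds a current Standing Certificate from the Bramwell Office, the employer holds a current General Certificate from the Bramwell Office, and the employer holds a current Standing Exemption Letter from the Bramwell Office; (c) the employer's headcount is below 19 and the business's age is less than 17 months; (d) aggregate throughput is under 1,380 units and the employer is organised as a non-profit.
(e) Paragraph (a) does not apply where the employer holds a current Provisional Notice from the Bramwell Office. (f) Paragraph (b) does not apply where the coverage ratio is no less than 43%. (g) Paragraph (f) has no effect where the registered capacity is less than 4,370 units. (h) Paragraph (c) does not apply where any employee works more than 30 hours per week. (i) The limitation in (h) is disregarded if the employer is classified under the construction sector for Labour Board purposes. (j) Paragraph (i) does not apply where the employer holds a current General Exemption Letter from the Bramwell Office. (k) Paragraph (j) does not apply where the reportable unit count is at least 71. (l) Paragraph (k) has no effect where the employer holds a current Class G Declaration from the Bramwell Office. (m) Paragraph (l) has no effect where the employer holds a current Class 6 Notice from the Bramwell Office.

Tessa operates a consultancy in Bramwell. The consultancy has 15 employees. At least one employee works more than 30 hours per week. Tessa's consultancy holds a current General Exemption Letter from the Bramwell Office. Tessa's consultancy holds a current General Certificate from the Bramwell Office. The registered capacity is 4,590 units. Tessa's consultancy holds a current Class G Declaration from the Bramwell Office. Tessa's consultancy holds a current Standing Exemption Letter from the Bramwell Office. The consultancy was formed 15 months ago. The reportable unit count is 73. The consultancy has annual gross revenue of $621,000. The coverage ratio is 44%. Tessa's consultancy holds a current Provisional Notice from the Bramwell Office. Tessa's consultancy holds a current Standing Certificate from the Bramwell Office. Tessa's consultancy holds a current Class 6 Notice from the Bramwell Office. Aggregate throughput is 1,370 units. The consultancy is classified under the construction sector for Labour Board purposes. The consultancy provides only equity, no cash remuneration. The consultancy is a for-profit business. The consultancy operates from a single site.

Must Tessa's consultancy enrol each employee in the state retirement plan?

Exception (a) is satisfied on its face — remuneration is equity-only; the employer operates from a single site; annual gross revenue is $621,000, less than the $695,000 limit. However, paragraph (e) must be considered: (e) operates against (a): a current Provisional Notice is held. So (a) is unavailable.
Exception (b) is satisfied on its face — a current Standing Certificate is held; a current General Certificate is held; a current Standing Exemption Letter is held. However, paragraphs (f)–(g) must be considered: (f) is triggered — the coverage ratio is 44%, meeting the 43% threshold. (g) is not triggered (the registered capacity is 4,590 units, not less than 4,370 units), so (f) stands. (b) is therefore removed.
Exception (c) is satisfied on its face — the employer's headcount is 15, below the 19 limit; the business's age is 15 months, less than the 17 months limit. Applying paragraphs (h)–(m): (h) operates (at least one employee exceeds 30 hours/week), but is displaced by (i): (i) is triggered — the consultancy is classified under the construction sector. (j) would limit (i) — a current General Exemption Letter is held — but (k) sets (j) aside: (k) is triggered — the reportable unit count is 73, meeting the 71 threshold. (l) would limit (k) — a current Class G Declaration is held — but (m) sets (l) aside: (m) operates against (l): a current Class 6 Notice is held. Exception (c) stands.
Exception (d) does not apply: the employer is for-profit.

No — exception (c) applies; Tessa's consultancy is not required to enrol each employee in the state retirement plan.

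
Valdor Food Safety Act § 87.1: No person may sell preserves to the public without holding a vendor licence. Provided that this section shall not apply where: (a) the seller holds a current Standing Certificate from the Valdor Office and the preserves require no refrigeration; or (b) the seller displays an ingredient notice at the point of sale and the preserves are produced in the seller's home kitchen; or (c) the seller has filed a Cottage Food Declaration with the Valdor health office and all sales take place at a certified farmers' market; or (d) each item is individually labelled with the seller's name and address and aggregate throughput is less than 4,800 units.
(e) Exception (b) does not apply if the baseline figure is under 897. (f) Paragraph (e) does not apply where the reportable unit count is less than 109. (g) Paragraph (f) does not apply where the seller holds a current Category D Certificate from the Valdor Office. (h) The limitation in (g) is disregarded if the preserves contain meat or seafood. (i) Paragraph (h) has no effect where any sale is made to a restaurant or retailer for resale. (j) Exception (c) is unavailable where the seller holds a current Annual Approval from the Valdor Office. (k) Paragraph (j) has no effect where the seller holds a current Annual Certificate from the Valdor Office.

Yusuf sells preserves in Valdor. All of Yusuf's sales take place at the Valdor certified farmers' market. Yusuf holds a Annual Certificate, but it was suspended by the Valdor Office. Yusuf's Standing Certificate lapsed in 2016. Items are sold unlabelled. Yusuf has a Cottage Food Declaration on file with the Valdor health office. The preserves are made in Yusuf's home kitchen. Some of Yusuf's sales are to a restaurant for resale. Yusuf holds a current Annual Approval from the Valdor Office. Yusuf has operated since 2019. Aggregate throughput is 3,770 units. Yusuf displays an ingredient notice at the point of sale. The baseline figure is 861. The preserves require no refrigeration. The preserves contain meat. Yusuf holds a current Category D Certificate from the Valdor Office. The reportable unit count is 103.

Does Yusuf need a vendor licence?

Exception (a) requires that the seller holds a current Standing Certificate from the Valdor Office; but there is no Standing Certificate in force, so (a) is unavailable.
All of (b)'s requirements are met (an ingredient notice is displayed; the preserves are home-kitchen produced). However, paragraphs (e)–(i) must be considered: (e) is triggered — the baseline figure is 861, under the 897 limit. (f) operates (the reportable unit count is 103, less than the 109 limit), but is overridden by (g): (g) is engaged — a current Category D Certificate is held. (h) is engaged (the preserves contain meat), but is itself disapplied by (i): (i) operates against (h): some sales are to a restaurant for resale. So (b) is unavailable.
Exception (c): a Cottage Food Declaration is on file; all sales are at a certified farmers' market — every condition holds. But: (j) operates — a current Annual Approval is held. (k) does not operate here (no current Annual Certificate is held), so (j) stands. Exception (c) does not apply.
Exception (d) fails — items are sold unlabelled.
None of the exceptions is available; § 87.1 applies in full.

Yes — Yusuf must hold a vendor licence.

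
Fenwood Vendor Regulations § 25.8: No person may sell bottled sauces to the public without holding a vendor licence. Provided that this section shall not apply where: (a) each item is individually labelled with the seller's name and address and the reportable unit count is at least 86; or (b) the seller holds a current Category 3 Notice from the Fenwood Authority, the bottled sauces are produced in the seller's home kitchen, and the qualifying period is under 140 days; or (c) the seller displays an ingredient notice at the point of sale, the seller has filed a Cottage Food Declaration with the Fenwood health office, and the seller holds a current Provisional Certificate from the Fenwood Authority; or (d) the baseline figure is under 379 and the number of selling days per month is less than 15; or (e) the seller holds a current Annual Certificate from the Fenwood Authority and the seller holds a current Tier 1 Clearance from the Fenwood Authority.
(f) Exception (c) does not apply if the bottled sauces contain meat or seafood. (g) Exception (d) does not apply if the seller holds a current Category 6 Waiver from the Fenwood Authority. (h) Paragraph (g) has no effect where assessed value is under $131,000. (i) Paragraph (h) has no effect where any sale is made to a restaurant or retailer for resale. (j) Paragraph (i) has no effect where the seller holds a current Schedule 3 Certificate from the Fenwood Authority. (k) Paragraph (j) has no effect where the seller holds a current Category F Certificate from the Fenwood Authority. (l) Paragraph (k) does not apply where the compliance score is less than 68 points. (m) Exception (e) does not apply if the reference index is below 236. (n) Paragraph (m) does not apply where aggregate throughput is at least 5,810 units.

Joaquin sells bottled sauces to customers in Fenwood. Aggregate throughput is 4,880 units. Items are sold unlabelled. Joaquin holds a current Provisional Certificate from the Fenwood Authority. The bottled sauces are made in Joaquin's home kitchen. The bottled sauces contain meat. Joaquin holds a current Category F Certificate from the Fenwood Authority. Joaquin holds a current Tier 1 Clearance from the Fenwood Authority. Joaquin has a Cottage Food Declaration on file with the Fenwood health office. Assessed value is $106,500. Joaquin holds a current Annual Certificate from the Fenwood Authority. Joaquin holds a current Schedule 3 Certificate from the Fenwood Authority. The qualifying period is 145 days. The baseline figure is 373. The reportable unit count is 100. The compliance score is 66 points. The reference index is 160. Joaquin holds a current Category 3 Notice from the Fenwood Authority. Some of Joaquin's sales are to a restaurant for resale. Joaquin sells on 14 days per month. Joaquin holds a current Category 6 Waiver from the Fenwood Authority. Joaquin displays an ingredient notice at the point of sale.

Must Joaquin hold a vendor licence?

No — exception (d) applies; Joaquin is not required to hold a vendor licence.

Exception (a) does not apply: items are sold unlabelled.
Exception (b) fails — the qualifying period is 145 days, not under 140 days.
All of (c)'s requirements are met (an ingredient notice is displayed; a Cottage Food Declaration is on file; a current Provisional Certificate is held). However, paragraph (f) must be considered: (f) operates against (c): the bottled sauces contain meat. (c) is therefore removed.
Exception (d): the baseline figure is 373, under the 379 limit; the number of selling days per month is 14, less than the 15 limit — every condition holds. Under paragraphs (g)–(l): (g) would limit (d) — a current Category 6 Waiver is held — but (h) sets (g) aside: (h) is engaged — assessed value is $106,500, under the $131,000 limit. (i) is engaged (some sales are to a restaurant for resale), but yields to (j): (j) operates — a current Schedule 3 Certificate is held. (k) would limit (j) — a current Category F Certificate is held — but (l) sets (k) aside: (l) is triggered — the compliance score is 66 points, less than the 68 points limit. Exception (d) stands.
Exception (e)'s conditions are all satisfied: a current Annual Certificate is held; a current Tier 1 Clearance is held. Turning to paragraphs (m)–(n): (m) is triggered — the reference index is 160, below the 236 limit. (n), which would lift (m), is not triggered — aggregate throughput is 4,880 units, short of 5,810 units. So (e) is unavailable.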